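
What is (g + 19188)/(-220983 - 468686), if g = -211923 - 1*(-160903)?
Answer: 31832/689669 ≈ 0.046155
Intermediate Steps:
g = -51020 (g = -211923 + 160903 = -51020)
(g + 19188)/(-220983 - 468686) = (-51020 + 19188)/(-220983 - 468686) = -31832/(-689669) = -31832*(-1/689669) = 31832/689669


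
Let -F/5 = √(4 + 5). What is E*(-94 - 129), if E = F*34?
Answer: 113730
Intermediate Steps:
F = -15 (F = -5*√(4 + 5) = -5*√9 = -5*3 = -15)
E = -510 (E = -15*34 = -510)
E*(-94 - 129) = -510*(-94 - 129) = -510*(-223) = 113730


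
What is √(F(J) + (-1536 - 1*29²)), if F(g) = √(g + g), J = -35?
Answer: √(-2377 + I*√70) ≈ 0.0858 + 48.755*I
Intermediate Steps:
F(g) = √2*√g (F(g) = √(2*g) = √2*√g)
√(F(J) + (-1536 - 1*29²)) = √(√2*√(-35) + (-1536 - 1*29²)) = √(√2*(I*√35) + (-1536 - 1*841)) = √(I*√70 + (-1536 - 841)) = √(I*√70 - 2377) = √(-2377 + I*√70)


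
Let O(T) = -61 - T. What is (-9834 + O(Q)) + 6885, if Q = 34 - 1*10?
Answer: -3034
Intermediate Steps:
Q = 24 (Q = 34 - 10 = 24)
(-9834 + O(Q)) + 6885 = (-9834 + (-61 - 1*24)) + 6885 = (-9834 + (-61 - 24)) + 6885 = (-9834 - 85) + 6885 = -9919 + 6885 = -3034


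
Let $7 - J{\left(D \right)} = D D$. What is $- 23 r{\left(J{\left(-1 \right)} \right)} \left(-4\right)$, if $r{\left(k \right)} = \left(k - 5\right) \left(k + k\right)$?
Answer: $1104$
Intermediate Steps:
$J{\left(D \right)} = 7 - D^{2}$ ($J{\left(D \right)} = 7 - D D = 7 - D^{2}$)
$r{\left(k \right)} = 2 k \left(-5 + k\right)$ ($r{\left(k \right)} = \left(-5 + k\right) 2 k = 2 k \left(-5 + k\right)$)
$- 23 r{\left(J{\left(-1 \right)} \right)} \left(-4\right) = - 23 \cdot 2 \left(7 - \left(-1\right)^{2}\right) \left(-5 + \left(7 - \left(-1\right)^{2}\right)\right) \left(-4\right) = - 23 \cdot 2 \left(7 - 1\right) \left(-5 + \left(7 - 1\right)\right) \left(-4\right) = - 23 \cdot 2 \cdot 6 \left(-5 + 6\right) \left(-4\right) = - 23 \cdot 2 \cdot 6 \cdot 1 \left(-4\right) = \left(-23\right) 12 \left(-4\right) = \left(-276\right) \left(-4\right) = 1104$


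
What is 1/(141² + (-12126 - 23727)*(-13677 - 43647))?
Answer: 1/2055257253 ≈ 4.8656e-10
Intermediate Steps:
1/(141² + (-12126 - 23727)*(-13677 - 43647)) = 1/(19881 - 35853*(-57324)) = 1/(19881 + 2055237372) = 1/2055257253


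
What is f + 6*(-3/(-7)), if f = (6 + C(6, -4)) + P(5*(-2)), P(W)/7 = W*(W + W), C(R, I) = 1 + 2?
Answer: 9881/7 ≈ 1411.6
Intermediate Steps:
C(R, I) = 3
P(W) = 14*W² (P(W) = 7*(W*(W + W)) = 7*(W*(2*W)) = 7*(2*W²) = 14*W²)
f = 1409 (f = (6 + 3) + 14*(5*(-2))² = 9 + 14*(-10)² = 9 + 14*100 = 9 + 1400 = 1409)
f + 6*(-3/(-7)) = 1409 + 6*(-3/(-7)) = 1409 + 6*(-3*(-⅐)) = 1409 + 6*(3/7) = 1409 + 18/7 = 9881/7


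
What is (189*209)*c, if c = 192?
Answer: 7584192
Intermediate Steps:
(189*209)*c = (189*209)*192 = 39501*192 = 7584192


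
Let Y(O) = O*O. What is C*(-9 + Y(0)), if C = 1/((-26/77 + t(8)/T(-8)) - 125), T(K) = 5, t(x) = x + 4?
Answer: 385/5259 ≈ 0.073208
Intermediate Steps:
t(x) = 4 + x
Y(O) = O**2
C = -385/47331 (C = 1/((-26/77 + (4 + 8)/5) - 125) = 1/((-26*1/77 + 12*(1/5)) - 125) = 1/((-26/77 + 12/5) - 125) = 1/(794/385 - 125) = 1/(-47331/385) = -385/47331 ≈ -0.0081342)
C*(-9 + Y(0)) = -385*(-9 + 0**2)/47331 = -385*(-9 + 0)/47331 = -385/47331*(-9) = 385/5259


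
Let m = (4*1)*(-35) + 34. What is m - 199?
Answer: -305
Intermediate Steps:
m = -106 (m = 4*(-35) + 34 = -140 + 34 = -106)
m - 199 = -106 - 199 = -305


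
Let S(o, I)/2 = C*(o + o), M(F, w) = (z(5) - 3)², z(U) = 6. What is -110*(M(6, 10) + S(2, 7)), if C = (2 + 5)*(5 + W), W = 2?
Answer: -44110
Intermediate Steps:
C = 49 (C = (2 + 5)*(5 + 2) = 7*7 = 49)
M(F, w) = 9 (M(F, w) = (6 - 3)² = 3² = 9)
S(o, I) = 196*o (S(o, I) = 2*(49*(o + o)) = 2*(49*(2*o)) = 2*(98*o) = 196*o)
-110*(M(6, 10) + S(2, 7)) = -110*(9 + 196*2) = -110*(9 + 392) = -110*401 = -44110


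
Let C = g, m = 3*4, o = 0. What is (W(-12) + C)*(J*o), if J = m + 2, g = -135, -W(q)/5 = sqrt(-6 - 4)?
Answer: 0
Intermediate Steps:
m = 12
W(q) = -5*I*sqrt(10) (W(q) = -5*sqrt(-6 - 4) = -5*I*sqrt(10))
C = -135
J = 14 (J = 12 + 2 = 14)
(W(-12) + C)*(J*o) = (-5*I*sqrt(10) - 135)*(14*0) = (-135 - 5*I*sqrt(10))*0 = 0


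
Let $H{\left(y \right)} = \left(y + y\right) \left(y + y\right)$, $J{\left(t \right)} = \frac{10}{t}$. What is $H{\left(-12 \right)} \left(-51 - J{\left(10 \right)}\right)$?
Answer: $-29952$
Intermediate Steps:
$H{\left(y \right)} = 4 y^{2}$ ($H{\left(y \right)} = 2 y 2 y = 4 y^{2}$)
$H{\left(-12 \right)} \left(-51 - J{\left(10 \right)}\right) = 4 \left(-12\right)^{2} \left(-51 - \frac{10}{10}\right) = 4 \cdot 144 \left(-51 - 10 \cdot \frac{1}{10}\right) = 576 \left(-51 - 1\right) = 576 \left(-52\right) = -29952$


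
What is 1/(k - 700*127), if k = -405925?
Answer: -1/494825 ≈ -2.0209e-6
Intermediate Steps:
1/(k - 700*127) = 1/(-405925 - 700*127) = 1/(-405925 - 88900) = 1/(-494825) = -1/494825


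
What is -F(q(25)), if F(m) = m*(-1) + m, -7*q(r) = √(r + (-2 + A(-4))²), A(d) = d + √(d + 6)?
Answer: 0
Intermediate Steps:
A(d) = d + √(6 + d)
q(r) = -√(r + (-6 + √2)²)/7 (q(r) = -√(r + (-2 + (-4 + √(6 - 4)))²)/7 = -√(r + (-2 + (-4 + √2))²)/7 = -√(r + (-6 + √2)²)/7)
F(m) = 0 (F(m) = -m + m = 0)
-F(q(25)) = -1*0 = 0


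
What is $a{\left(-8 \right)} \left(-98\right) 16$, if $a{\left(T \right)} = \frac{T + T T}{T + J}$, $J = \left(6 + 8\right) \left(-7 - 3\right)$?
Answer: $\frac{21952}{37} \approx 593.3$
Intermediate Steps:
$J = -140$ ($J = 14 \left(-10\right) = -140$)
$a{\left(T \right)} = \frac{T + T^{2}}{-140 + T}$ ($a{\left(T \right)} = \frac{T + T T}{T - 140} = \frac{T + T^{2}}{-140 + T}$)
$a{\left(-8 \right)} \left(-98\right) 16 = - \frac{8 \left(1 - 8\right)}{-140 - 8} \left(-98\right) 16 = \left(-8\right) \frac{1}{-148} \left(-7\right) \left(-98\right) 16 = \left(-8\right) \left(- \frac{1}{148}\right) \left(-7\right) \left(-98\right) 16 = \left(- \frac{14}{37}\right) \left(-98\right) 16 = \frac{1372}{37} \cdot 16 = \frac{21952}{37}$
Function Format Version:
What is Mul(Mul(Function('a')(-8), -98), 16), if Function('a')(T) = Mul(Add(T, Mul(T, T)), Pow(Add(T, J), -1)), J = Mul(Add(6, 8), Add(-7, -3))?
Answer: Rational(21952, 37) ≈ 593.30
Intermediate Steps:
J = -140 (J = Mul(14, -10) = -140)
Function('a')(T) = Mul(Pow(Add(-140, T), -1), Add(T, Pow(T, 2))) (Function('a')(T) = Mul(Add(T, Mul(T, T)), Pow(Add(T, -140), -1)) = Mul(Add(T, Pow(T, 2)), Pow(Add(-140, T), -1)) = Mul(Pow(Add(-140, T), -1), Add(T, Pow(T, 2))))
Mul(Mul(Function('a')(-8), -98), 16) = Mul(Mul(Mul(-8, Pow(Add(-140, -8), -1), Add(1, -8)), -98), 16) = Mul(Mul(Mul(-8, Pow(-148, -1), -7), -98), 16) = Mul(Mul(Mul(-8, Rational(-1, 148), -7), -98), 16) = Mul(Mul(Rational(-14, 37), -98), 16) = Mul(Rational(1372, 37), 16) = Rational(21952, 37)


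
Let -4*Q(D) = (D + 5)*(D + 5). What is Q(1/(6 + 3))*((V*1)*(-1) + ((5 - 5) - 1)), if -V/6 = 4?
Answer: -12167/81 ≈ -150.21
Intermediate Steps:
V = -24 (V = -6*4 = -24)
Q(D) = -(5 + D)²/4 (Q(D) = -(D + 5)*(D + 5)/4 = -(5 + D)*(5 + D)/4 = -(5 + D)²/4)
Q(1/(6 + 3))*((V*1)*(-1) + ((5 - 5) - 1)) = (-(5 + 1/(6 + 3))²/4)*(-24*1*(-1) + ((5 - 5) - 1)) = (-(5 + 1/9)²/4)*(-24*(-1) + (0 - 1)) = (-(5 + ⅑)²/4)*(24 - 1) = -(46/9)²/4*23 = -¼*2116/81*23 = -529/81*23 = -12167/81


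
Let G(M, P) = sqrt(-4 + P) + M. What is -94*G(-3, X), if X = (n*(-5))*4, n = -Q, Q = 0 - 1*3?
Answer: 282 - 752*I ≈ 282.0 - 752.0*I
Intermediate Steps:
Q = -3 (Q = 0 - 3 = -3)
n = 3 (n = -1*(-3) = 3)
X = -60 (X = (3*(-5))*4 = -15*4 = -60)
G(M, P) = M + sqrt(-4 + P)
-94*G(-3, X) = -94*(-3 + sqrt(-4 - 60)) = -94*(-3 + sqrt(-64)) = -94*(-3 + 8*I) = 282 - 752*I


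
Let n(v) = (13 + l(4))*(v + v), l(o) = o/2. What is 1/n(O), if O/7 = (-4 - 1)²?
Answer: 1/5250 ≈ 0.00019048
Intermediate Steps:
l(o) = o/2 (l(o) = o*(½) = o/2)
O = 175 (O = 7*(-4 - 1)² = 7*(-5)² = 7*25 = 175)
n(v) = 30*v (n(v) = (13 + (½)*4)*(v + v) = (13 + 2)*(2*v) = 15*(2*v) = 30*v)
1/n(O) = 1/(30*175) = 1/5250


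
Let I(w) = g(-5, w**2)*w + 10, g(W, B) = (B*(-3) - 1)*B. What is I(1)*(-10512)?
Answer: -63072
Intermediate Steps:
g(W, B) = B*(-1 - 3*B) (g(W, B) = (-3*B - 1)*B = (-1 - 3*B)*B = B*(-1 - 3*B))
I(w) = 10 - w**3*(1 + 3*w**2) (I(w) = (-w**2*(1 + 3*w**2))*w + 10 = -w**3*(1 + 3*w**2) + 10 = 10 - w**3*(1 + 3*w**2))
I(1)*(-10512) = (10 - 1*1**3 - 3*1**5)*(-10512) = (10 - 1*1 - 3*1)*(-10512) = (10 - 1 - 3)*(-10512) = 6*(-10512) = -63072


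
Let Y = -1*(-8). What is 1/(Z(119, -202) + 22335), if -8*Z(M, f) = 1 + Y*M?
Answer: 8/177727 ≈ 4.5013e-5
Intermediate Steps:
Y = 8
Z(M, f) = -⅛ - M (Z(M, f) = -(1 + 8*M)/8 = -⅛ - M)
1/(Z(119, -202) + 22335) = 1/((-⅛ - 1*119) + 22335) = 1/((-⅛ - 119) + 22335) = 1/(-953/8 + 22335) = 1/(177727/8) = 8/177727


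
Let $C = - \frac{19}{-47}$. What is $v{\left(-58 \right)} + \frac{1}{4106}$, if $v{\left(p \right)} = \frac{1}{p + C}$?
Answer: $- \frac{190275}{11114942} \approx -0.017119$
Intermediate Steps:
$C = \frac{19}{47}$ ($C = \left(-19\right) \left(- \frac{1}{47}\right) = \frac{19}{47} \approx 0.40426$)
$v{\left(p \right)} = \frac{1}{\frac{19}{47} + p}$ ($v{\left(p \right)} = \frac{1}{p + \frac{19}{47}} = \frac{1}{\frac{19}{47} + p}$)
$v{\left(-58 \right)} + \frac{1}{4106} = \frac{47}{19 + 47 \left(-58\right)} + \frac{1}{4106} = \frac{47}{19 - 2726} + \frac{1}{4106} = \frac{47}{-2707} + \frac{1}{4106} = 47 \left(- \frac{1}{2707}\right) + \frac{1}{4106} = - \frac{47}{2707} + \frac{1}{4106} = - \frac{190275}{11114942}$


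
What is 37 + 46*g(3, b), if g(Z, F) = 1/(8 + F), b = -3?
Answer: 231/5 ≈ 46.200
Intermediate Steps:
37 + 46*g(3, b) = 37 + 46/(8 - 3) = 37 + 46/5 = 231/5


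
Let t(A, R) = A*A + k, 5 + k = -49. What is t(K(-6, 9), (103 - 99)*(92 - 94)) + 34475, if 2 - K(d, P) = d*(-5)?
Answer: 35205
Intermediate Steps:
K(d, P) = 2 + 5*d (K(d, P) = 2 - d*(-5) = 2 - (-5)*d = 2 + 5*d)
k = -54 (k = -5 - 49 = -54)
t(A, R) = -54 + A² (t(A, R) = A*A - 54 = A² - 54 = -54 + A²)
t(K(-6, 9), (103 - 99)*(92 - 94)) + 34475 = (-54 + (2 + 5*(-6))²) + 34475 = (-54 + (2 - 30)²) + 34475 = (-54 + (-28)²) + 34475 = (-54 + 784) + 34475 = 730 + 34475 = 35205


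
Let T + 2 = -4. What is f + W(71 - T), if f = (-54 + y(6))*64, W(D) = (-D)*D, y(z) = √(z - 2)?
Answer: -9257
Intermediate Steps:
T = -6 (T = -2 - 4 = -6)
y(z) = √(-2 + z)
W(D) = -D²
f = -3328 (f = (-54 + √(-2 + 6))*64 = (-54 + √4)*64 = (-54 + 2)*64 = -52*64 = -3328)
f + W(71 - T) = -3328 - (71 - 1*(-6))² = -3328 - (71 + 6)² = -3328 - 1*77² = -3328 - 1*5929 = -3328 - 5929 = -9257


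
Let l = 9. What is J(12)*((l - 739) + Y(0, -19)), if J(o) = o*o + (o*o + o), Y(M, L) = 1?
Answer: -218700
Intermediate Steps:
J(o) = o + 2*o² (J(o) = o² + (o² + o) = o² + (o + o²) = o + 2*o²)
J(12)*((l - 739) + Y(0, -19)) = (12*(1 + 2*12))*((9 - 739) + 1) = (12*(1 + 24))*(-730 + 1) = (12*25)*(-729) = 300*(-729) = -218700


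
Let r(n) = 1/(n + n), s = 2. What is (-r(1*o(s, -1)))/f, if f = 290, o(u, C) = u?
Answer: -1/1160 ≈ -0.00086207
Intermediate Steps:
r(n) = 1/(2*n)
(-r(1*o(s, -1)))/f = -1/(2*(1*2))/290 = -1/(2*2)*(1/290) = -1*¼*(1/290) = -¼*1/290 = -1/1160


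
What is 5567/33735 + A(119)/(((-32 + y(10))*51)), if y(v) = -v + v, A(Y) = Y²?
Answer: -9188941/1079520 ≈ -8.5121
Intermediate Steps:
y(v) = 0
5567/33735 + A(119)/(((-32 + y(10))*51)) = 5567/33735 + 119²/(((-32 + 0)*51)) = 5567*(1/33735) + 14161/((-32*51)) = 5567/33735 + 14161/(-1632) = 5567/33735 + 14161*(-1/1632) = 5567/33735 - 833/96 = -9188941/1079520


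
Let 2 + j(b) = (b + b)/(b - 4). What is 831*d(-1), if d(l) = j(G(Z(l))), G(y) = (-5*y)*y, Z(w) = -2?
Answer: -277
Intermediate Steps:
G(y) = -5*y²
j(b) = -2 + 2*b/(-4 + b) (j(b) = -2 + (b + b)/(b - 4) = -2 + (2*b)/(-4 + b) = -2 + 2*b/(-4 + b))
d(l) = -⅓ (d(l) = 8/(-4 - 5*(-2)²) = 8/(-4 - 5*4) = 8/(-4 - 20) = 8/(-24) = 8*(-1/24) = -⅓)
831*d(-1) = 831*(-⅓) = -277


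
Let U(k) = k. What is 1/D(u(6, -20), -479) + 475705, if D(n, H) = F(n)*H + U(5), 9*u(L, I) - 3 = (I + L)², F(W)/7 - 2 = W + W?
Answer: 663514761106/1394803 ≈ 4.7571e+5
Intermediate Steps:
F(W) = 14 + 14*W (F(W) = 14 + 7*(W + W) = 14 + 7*(2*W) = 14 + 14*W)
u(L, I) = ⅓ + (I + L)²/9
D(n, H) = 5 + H*(14 + 14*n) (D(n, H) = (14 + 14*n)*H + 5 = H*(14 + 14*n) + 5 = 5 + H*(14 + 14*n))
1/D(u(6, -20), -479) + 475705 = 1/(5 + 14*(-479)*(1 + (⅓ + (-20 + 6)²/9))) + 475705 = 1/(5 + 14*(-479)*(1 + (⅓ + (⅑)*(-14)²))) + 475705 = 1/(5 + 14*(-479)*(1 + (⅓ + (⅑)*196))) + 475705 = 1/(5 + 14*(-479)*(1 + (⅓ + 196/9))) + 475705 = 1/(5 + 14*(-479)*(1 + 199/9)) + 475705 = 1/(5 + 14*(-479)*(208/9)) + 475705 = 1/(5 - 1394848/9) + 475705 = 1/(-1394803/9) + 475705 = -9/1394803 + 475705 = 663514761106/1394803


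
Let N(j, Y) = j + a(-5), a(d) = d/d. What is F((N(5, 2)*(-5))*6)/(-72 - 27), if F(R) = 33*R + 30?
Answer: 1970/33 ≈ 59.697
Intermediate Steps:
a(d) = 1
N(j, Y) = 1 + j (N(j, Y) = j + 1 = 1 + j)
F(R) = 30 + 33*R
F((N(5, 2)*(-5))*6)/(-72 - 27) = (30 + 33*(((1 + 5)*(-5))*6))/(-72 - 27) = (30 + 33*((6*(-5))*6))/(-99) = -(30 + 33*(-30*6))/99 = -(30 + 33*(-180))/99 = -(30 - 5940)/99 = -1/99*(-5910) = 1970/33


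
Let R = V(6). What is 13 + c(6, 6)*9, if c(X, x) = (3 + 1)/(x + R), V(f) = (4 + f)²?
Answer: 707/53 ≈ 13.340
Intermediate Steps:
R = 100 (R = (4 + 6)² = 10² = 100)
c(X, x) = 4/(100 + x) (c(X, x) = (3 + 1)/(x + 100) = 4/(100 + x))
13 + c(6, 6)*9 = 13 + (4/(100 + 6))*9 = 13 + (4/106)*9 = 13 + (4*(1/106))*9 = 13 + (2/53)*9 = 13 + 18/53 = 707/53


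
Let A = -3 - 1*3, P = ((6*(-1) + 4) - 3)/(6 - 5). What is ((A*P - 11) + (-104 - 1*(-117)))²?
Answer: 1024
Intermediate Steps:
P = -5 (P = ((-6 + 4) - 3)/1 = (-2 - 3)*1 = -5*1 = -5)
A = -6 (A = -3 - 3 = -6)
((A*P - 11) + (-104 - 1*(-117)))² = ((-6*(-5) - 11) + (-104 - 1*(-117)))² = ((30 - 11) + (-104 + 117))² = (19 + 13)² = 32² = 1024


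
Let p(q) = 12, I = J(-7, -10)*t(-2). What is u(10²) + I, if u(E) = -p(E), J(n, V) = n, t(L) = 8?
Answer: -68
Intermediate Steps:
I = -56 (I = -7*8 = -56)
u(E) = -12 (u(E) = -1*12 = -12)
u(10²) + I = -12 - 56 = -68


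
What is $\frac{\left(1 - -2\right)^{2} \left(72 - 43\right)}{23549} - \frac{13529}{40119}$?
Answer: $- \frac{308123362}{944762331} \approx -0.32614$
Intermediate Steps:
$\frac{\left(1 - -2\right)^{2} \left(72 - 43\right)}{23549} - \frac{13529}{40119} = \left(1 + 2\right)^{2} \cdot 29 \cdot \frac{1}{23549} - \frac{13529}{40119} = 3^{2} \cdot 29 \cdot \frac{1}{23549} - \frac{13529}{40119} = 9 \cdot 29 \cdot \frac{1}{23549} - \frac{13529}{40119} = 261 \cdot \frac{1}{23549} - \frac{13529}{40119} = \frac{261}{23549} - \frac{13529}{40119} = - \frac{308123362}{944762331}$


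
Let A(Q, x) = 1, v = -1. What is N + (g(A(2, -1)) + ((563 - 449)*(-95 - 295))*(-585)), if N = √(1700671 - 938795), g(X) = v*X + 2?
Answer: 26009101 + 2*√190469 ≈ 2.6010e+7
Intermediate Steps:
g(X) = 2 - X (g(X) = -X + 2 = 2 - X)
N = 2*√190469 (N = √761876 = 2*√190469 ≈ 872.86)
N + (g(A(2, -1)) + ((563 - 449)*(-95 - 295))*(-585)) = 2*√190469 + ((2 - 1*1) + ((563 - 449)*(-95 - 295))*(-585)) = 2*√190469 + ((2 - 1) + (114*(-390))*(-585)) = 2*√190469 + (1 - 44460*(-585)) = 2*√190469 + (1 + 26009100) = 2*√190469 + 26009101 = 26009101 + 2*√190469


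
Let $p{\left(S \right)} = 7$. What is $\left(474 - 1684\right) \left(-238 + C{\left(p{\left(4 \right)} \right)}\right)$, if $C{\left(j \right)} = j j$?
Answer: $228690$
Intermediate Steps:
$C{\left(j \right)} = j^{2}$
$\left(474 - 1684\right) \left(-238 + C{\left(p{\left(4 \right)} \right)}\right) = \left(474 - 1684\right) \left(-238 + 7^{2}\right) = - 1210 \left(-238 + 49\right) = \left(-1210\right) \left(-189\right) = 228690$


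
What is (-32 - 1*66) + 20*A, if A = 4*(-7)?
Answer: -658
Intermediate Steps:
A = -28
(-32 - 1*66) + 20*A = (-32 - 1*66) + 20*(-28) = (-32 - 66) - 560 = -98 - 560 = -658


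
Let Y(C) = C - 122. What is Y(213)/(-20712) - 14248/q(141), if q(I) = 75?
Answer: -98370467/517800 ≈ -189.98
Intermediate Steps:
Y(C) = -122 + C
Y(213)/(-20712) - 14248/q(141) = (-122 + 213)/(-20712) - 14248/75 = 91*(-1/20712) - 14248*1/75 = -91/20712 - 14248/75 = -98370467/517800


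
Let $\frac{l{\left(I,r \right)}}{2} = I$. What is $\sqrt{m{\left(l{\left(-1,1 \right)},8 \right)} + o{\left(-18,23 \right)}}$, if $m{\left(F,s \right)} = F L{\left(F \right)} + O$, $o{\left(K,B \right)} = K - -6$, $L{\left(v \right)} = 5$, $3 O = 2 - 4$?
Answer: $\frac{2 i \sqrt{51}}{3} \approx 4.761 i$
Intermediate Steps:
$l{\left(I,r \right)} = 2 I$
$O = - \frac{2}{3}$ ($O = \frac{2 - 4}{3} = \frac{1}{3} \left(-2\right) = - \frac{2}{3} \approx -0.66667$)
$o{\left(K,B \right)} = 6 + K$ ($o{\left(K,B \right)} = K + 6 = 6 + K$)
$m{\left(F,s \right)} = - \frac{2}{3} + 5 F$ ($m{\left(F,s \right)} = F 5 - \frac{2}{3} = 5 F - \frac{2}{3} = - \frac{2}{3} + 5 F$)
$\sqrt{m{\left(l{\left(-1,1 \right)},8 \right)} + o{\left(-18,23 \right)}} = \sqrt{\left(- \frac{2}{3} + 5 \cdot 2 \left(-1\right)\right) + \left(6 - 18\right)} = \sqrt{\left(- \frac{2}{3} + 5 \left(-2\right)\right) - 12} = \sqrt{\left(- \frac{2}{3} - 10\right) - 12} = \sqrt{- \frac{32}{3} - 12} = \sqrt{- \frac{68}{3}} = \frac{2 i \sqrt{51}}{3}$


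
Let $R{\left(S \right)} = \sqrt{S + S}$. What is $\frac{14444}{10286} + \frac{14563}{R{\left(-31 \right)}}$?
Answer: $\frac{7222}{5143} - \frac{14563 i \sqrt{62}}{62} \approx 1.4042 - 1849.5 i$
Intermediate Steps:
$R{\left(S \right)} = \sqrt{2} \sqrt{S}$ ($R{\left(S \right)} = \sqrt{2 S} = \sqrt{2} \sqrt{S}$)
$\frac{14444}{10286} + \frac{14563}{R{\left(-31 \right)}} = \frac{14444}{10286} + \frac{14563}{\sqrt{2} \sqrt{-31}} = 14444 \cdot \frac{1}{10286} + \frac{14563}{\sqrt{2} i \sqrt{31}} = \frac{7222}{5143} + \frac{14563}{i \sqrt{62}} = \frac{7222}{5143} + 14563 \left(- \frac{i \sqrt{62}}{62}\right) = \frac{7222}{5143} - \frac{14563 i \sqrt{62}}{62}$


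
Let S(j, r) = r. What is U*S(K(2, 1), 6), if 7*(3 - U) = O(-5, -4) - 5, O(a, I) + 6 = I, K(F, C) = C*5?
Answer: 216/7 ≈ 30.857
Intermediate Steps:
K(F, C) = 5*C
O(a, I) = -6 + I
U = 36/7 (U = 3 - ((-6 - 4) - 5)/7 = 3 - (-10 - 5)/7 = 3 - ⅐*(-15) = 3 + 15/7 = 36/7 ≈ 5.1429)
U*S(K(2, 1), 6) = (36/7)*6 = 216/7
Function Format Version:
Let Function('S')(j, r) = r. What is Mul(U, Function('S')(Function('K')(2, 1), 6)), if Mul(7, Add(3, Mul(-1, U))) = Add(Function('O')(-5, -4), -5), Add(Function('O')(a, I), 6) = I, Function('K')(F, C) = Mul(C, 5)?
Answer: Rational(216, 7) ≈ 30.857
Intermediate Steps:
Function('K')(F, C) = Mul(5, C)
Function('O')(a, I) = Add(-6, I)
U = Rational(36, 7) (U = Add(3, Mul(Rational(-1, 7), Add(Add(-6, -4), -5))) = Add(3, Mul(Rational(-1, 7), Add(-10, -5))) = Add(3, Mul(Rational(-1, 7), -15)) = Add(3, Rational(15, 7)) = Rational(36, 7) ≈ 5.1429)
Mul(U, Function('S')(Function('K')(2, 1), 6)) = Mul(Rational(36, 7), 6) = Rational(216, 7)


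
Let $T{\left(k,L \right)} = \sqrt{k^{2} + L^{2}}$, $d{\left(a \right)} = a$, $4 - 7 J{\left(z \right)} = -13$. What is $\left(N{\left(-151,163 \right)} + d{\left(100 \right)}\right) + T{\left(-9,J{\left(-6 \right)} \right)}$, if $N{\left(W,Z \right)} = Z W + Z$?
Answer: $-24350 + \frac{\sqrt{4258}}{7} \approx -24341.0$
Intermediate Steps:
$J{\left(z \right)} = \frac{17}{7}$ ($J{\left(z \right)} = \frac{4}{7} - - \frac{13}{7} = \frac{4}{7} + \frac{13}{7} = \frac{17}{7}$)
$N{\left(W,Z \right)} = Z + W Z$ ($N{\left(W,Z \right)} = W Z + Z = Z + W Z$)
$T{\left(k,L \right)} = \sqrt{L^{2} + k^{2}}$
$\left(N{\left(-151,163 \right)} + d{\left(100 \right)}\right) + T{\left(-9,J{\left(-6 \right)} \right)} = \left(163 \left(1 - 151\right) + 100\right) + \sqrt{\left(\frac{17}{7}\right)^{2} + \left(-9\right)^{2}} = \left(163 \left(-150\right) + 100\right) + \sqrt{\frac{289}{49} + 81} = \left(-24450 + 100\right) + \sqrt{\frac{4258}{49}} = -24350 + \frac{\sqrt{4258}}{7}$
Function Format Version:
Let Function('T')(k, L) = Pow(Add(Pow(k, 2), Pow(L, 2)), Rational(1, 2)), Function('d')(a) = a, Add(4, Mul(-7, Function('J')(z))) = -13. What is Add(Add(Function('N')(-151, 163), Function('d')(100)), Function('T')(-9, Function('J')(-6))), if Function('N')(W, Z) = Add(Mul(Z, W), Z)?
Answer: Add(-24350, Mul(Rational(1, 7), Pow(4258, Rational(1, 2)))) ≈ -24341.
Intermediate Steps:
Function('J')(z) = Rational(17, 7) (Function('J')(z) = Add(Rational(4, 7), Mul(Rational(-1, 7), -13)) = Add(Rational(4, 7), Rational(13, 7)) = Rational(17, 7))
Function('N')(W, Z) = Add(Z, Mul(W, Z)) (Function('N')(W, Z) = Add(Mul(W, Z), Z) = Add(Z, Mul(W, Z)))
Function('T')(k, L) = Pow(Add(Pow(L, 2), Pow(k, 2)), Rational(1, 2))
Add(Add(Function('N')(-151, 163), Function('d')(100)), Function('T')(-9, Function('J')(-6))) = Add(Add(Mul(163, Add(1, -151)), 100), Pow(Add(Pow(Rational(17, 7), 2), Pow(-9, 2)), Rational(1, 2))) = Add(Add(Mul(163, -150), 100), Pow(Add(Rational(289, 49), 81), Rational(1, 2))) = Add(Add(-24450, 100), Pow(Rational(4258, 49), Rational(1, 2))) = Add(-24350, Mul(Rational(1, 7), Pow(4258, Rational(1, 2))))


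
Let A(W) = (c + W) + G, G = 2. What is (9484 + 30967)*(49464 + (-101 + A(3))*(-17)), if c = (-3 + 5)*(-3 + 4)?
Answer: 2065508962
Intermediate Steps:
c = 2 (c = 2*1 = 2)
A(W) = 4 + W (A(W) = (2 + W) + 2 = 4 + W)
(9484 + 30967)*(49464 + (-101 + A(3))*(-17)) = (9484 + 30967)*(49464 + (-101 + (4 + 3))*(-17)) = 40451*(49464 + (-101 + 7)*(-17)) = 40451*(49464 - 94*(-17)) = 40451*(49464 + 1598) = 40451*51062 = 2065508962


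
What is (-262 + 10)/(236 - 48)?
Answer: -63/47 ≈ -1.3404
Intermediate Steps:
(-262 + 10)/(236 - 48) = -252/188 = -252*1/188 = -63/47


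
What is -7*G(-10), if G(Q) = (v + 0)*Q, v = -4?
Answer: -280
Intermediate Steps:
G(Q) = -4*Q (G(Q) = (-4 + 0)*Q = -4*Q)
-7*G(-10) = -(-28)*(-10) = -7*40 = -280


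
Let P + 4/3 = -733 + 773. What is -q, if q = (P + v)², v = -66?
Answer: -6724/9 ≈ -747.11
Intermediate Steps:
P = 116/3 (P = -4/3 + (-733 + 773) = -4/3 + 40 = 116/3 ≈ 38.667)
q = 6724/9 (q = (116/3 - 66)² = (-82/3)² = 6724/9 ≈ 747.11)
-q = -1*6724/9 = -6724/9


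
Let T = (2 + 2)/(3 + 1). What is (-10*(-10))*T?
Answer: 100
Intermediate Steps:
T = 1 (T = 4/4 = 4*(¼) = 1)
(-10*(-10))*T = -10*(-10)*1 = 100*1 = 100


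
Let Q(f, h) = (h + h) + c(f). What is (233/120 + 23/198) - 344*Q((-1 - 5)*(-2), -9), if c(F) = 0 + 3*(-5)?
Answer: 44962069/3960 ≈ 11354.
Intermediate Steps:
c(F) = -15 (c(F) = 0 - 15 = -15)
Q(f, h) = -15 + 2*h (Q(f, h) = (h + h) - 15 = 2*h - 15 = -15 + 2*h)
(233/120 + 23/198) - 344*Q((-1 - 5)*(-2), -9) = (233/120 + 23/198) - 344*(-15 + 2*(-9)) = (233*(1/120) + 23*(1/198)) - 344*(-15 - 18) = (233/120 + 23/198) - 344*(-33) = 8149/3960 + 11352 = 44962069/3960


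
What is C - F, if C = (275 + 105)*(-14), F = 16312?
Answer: -21632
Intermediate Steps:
C = -5320 (C = 380*(-14) = -5320)
C - F = -5320 - 1*16312 = -5320 - 16312 = -21632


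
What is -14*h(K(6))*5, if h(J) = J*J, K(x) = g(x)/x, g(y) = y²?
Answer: -2520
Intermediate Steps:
K(x) = x (K(x) = x²/x = x)
h(J) = J²
-14*h(K(6))*5 = -14*6²*5 = -14*36*5 = -504*5 = -2520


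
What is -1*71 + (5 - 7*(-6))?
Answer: -24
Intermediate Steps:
-1*71 + (5 - 7*(-6)) = -71 + (5 + 42) = -71 + 47 = -24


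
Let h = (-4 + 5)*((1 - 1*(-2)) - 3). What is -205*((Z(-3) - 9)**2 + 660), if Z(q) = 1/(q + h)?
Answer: -1378420/9 ≈ -1.5316e+5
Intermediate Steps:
h = 0 (h = 1*((1 + 2) - 3) = 1*(3 - 3) = 1*0 = 0)
Z(q) = 1/q (Z(q) = 1/(q + 0) = 1/q)
-205*((Z(-3) - 9)**2 + 660) = -205*((1/(-3) - 9)**2 + 660) = -205*((-1/3 - 9)**2 + 660) = -205*((-28/3)**2 + 660) = -205*(784/9 + 660) = -205*6724/9 = -1378420/9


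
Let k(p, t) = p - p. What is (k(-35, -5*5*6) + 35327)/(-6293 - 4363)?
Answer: -35327/10656 ≈ -3.3152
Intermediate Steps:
k(p, t) = 0
(k(-35, -5*5*6) + 35327)/(-6293 - 4363) = (0 + 35327)/(-6293 - 4363) = 35327/(-10656) = 35327*(-1/10656) = -35327/10656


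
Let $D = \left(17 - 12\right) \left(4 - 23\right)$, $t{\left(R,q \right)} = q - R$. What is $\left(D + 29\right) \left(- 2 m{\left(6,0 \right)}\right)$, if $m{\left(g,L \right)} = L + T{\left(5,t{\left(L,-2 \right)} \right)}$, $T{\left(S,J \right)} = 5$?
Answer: $660$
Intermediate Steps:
$D = -95$ ($D = 5 \left(-19\right) = -95$)
$m{\left(g,L \right)} = 5 + L$ ($m{\left(g,L \right)} = L + 5 = 5 + L$)
$\left(D + 29\right) \left(- 2 m{\left(6,0 \right)}\right) = \left(-95 + 29\right) \left(- 2 \left(5 + 0\right)\right) = - 66 \left(\left(-2\right) 5\right) = \left(-66\right) \left(-10\right) = 660$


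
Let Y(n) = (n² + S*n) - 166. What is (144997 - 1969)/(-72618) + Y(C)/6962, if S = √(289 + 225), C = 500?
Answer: 1428890373/42130543 + 250*√514/3481 ≈ 35.544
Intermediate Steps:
S = √514 ≈ 22.672
Y(n) = -166 + n² + n*√514 (Y(n) = (n² + √514*n) - 166 = (n² + n*√514) - 166 = -166 + n² + n*√514)
(144997 - 1969)/(-72618) + Y(C)/6962 = (144997 - 1969)/(-72618) + (-166 + 500² + 500*√514)/6962 = 143028*(-1/72618) + (-166 + 250000 + 500*√514)*(1/6962) = -23838/12103 + (249834 + 500*√514)*(1/6962) = -23838/12103 + (124917/3481 + 250*√514/3481) = 1428890373/42130543 + 250*√514/3481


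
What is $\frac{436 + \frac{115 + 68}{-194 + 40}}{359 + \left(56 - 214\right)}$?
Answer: $\frac{66961}{30954} \approx 2.1632$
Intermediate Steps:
$\frac{436 + \frac{115 + 68}{-194 + 40}}{359 + \left(56 - 214\right)} = \frac{436 + \frac{183}{-154}}{359 + \left(56 - 214\right)} = \frac{436 + 183 \left(- \frac{1}{154}\right)}{359 - 158} = \frac{436 - \frac{183}{154}}{201} = \frac{66961}{154} \cdot \frac{1}{201} = \frac{66961}{30954}$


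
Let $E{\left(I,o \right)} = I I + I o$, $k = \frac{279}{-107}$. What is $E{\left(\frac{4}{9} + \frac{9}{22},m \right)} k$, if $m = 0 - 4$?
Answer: $\frac{3263897}{466092} \approx 7.0027$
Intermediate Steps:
$m = -4$ ($m = 0 - 4 = -4$)
$k = - \frac{279}{107}$ ($k = 279 \left(- \frac{1}{107}\right) = - \frac{279}{107} \approx -2.6075$)
$E{\left(I,o \right)} = I^{2} + I o$
$E{\left(\frac{4}{9} + \frac{9}{22},m \right)} k = \left(\frac{4}{9} + \frac{9}{22}\right) \left(\left(\frac{4}{9} + \frac{9}{22}\right) - 4\right) \left(- \frac{279}{107}\right) = \frac{169 \left(\frac{169}{198} - 4\right)}{198} \left(- \frac{279}{107}\right) = \frac{169}{198} \left(- \frac{623}{198}\right) \left(- \frac{279}{107}\right) = \left(- \frac{105287}{39204}\right) \left(- \frac{279}{107}\right) = \frac{3263897}{466092}$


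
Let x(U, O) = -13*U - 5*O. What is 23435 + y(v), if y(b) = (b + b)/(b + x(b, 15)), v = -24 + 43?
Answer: 7100767/303 ≈ 23435.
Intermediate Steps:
v = 19
y(b) = 2*b/(-75 - 12*b) (y(b) = (b + b)/(b + (-13*b - 5*15)) = (2*b)/(b + (-13*b - 75)) = (2*b)/(b + (-75 - 13*b)) = (2*b)/(-75 - 12*b) = 2*b/(-75 - 12*b))
23435 + y(v) = 23435 - 2*19/(75 + 12*19) = 23435 - 2*19/(75 + 228) = 23435 - 2*19/303 = 23435 - 2*19*1/303 = 23435 - 38/303 = 7100767/303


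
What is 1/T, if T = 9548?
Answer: 1/9548 ≈ 0.00010473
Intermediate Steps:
1/T = 1/9548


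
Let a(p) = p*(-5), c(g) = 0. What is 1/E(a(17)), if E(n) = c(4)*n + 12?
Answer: 1/12 ≈ 0.083333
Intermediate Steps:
a(p) = -5*p
E(n) = 12 (E(n) = 0*n + 12 = 0 + 12 = 12)
1/E(a(17)) = 1/12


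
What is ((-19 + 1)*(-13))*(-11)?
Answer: -2574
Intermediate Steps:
((-19 + 1)*(-13))*(-11) = -18*(-13)*(-11) = 234*(-11) = -2574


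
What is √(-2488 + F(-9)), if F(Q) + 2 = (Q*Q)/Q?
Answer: 7*I*√51 ≈ 49.99*I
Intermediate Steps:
F(Q) = -2 + Q (F(Q) = -2 + (Q*Q)/Q = -2 + Q²/Q = -2 + Q)
√(-2488 + F(-9)) = √(-2488 + (-2 - 9)) = √(-2488 - 11) = √(-2499) = 7*I*√51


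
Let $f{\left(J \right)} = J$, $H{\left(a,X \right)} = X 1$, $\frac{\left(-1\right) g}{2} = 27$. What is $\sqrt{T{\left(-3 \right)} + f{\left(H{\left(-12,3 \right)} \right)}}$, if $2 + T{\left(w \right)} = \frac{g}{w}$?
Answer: $\sqrt{19} \approx 4.3589$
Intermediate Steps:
$g = -54$ ($g = \left(-2\right) 27 = -54$)
$H{\left(a,X \right)} = X$
$T{\left(w \right)} = -2 - \frac{54}{w}$
$\sqrt{T{\left(-3 \right)} + f{\left(H{\left(-12,3 \right)} \right)}} = \sqrt{\left(-2 - \frac{54}{-3}\right) + 3} = \sqrt{\left(-2 - -18\right) + 3} = \sqrt{\left(-2 + 18\right) + 3} = \sqrt{16 + 3} = \sqrt{19}$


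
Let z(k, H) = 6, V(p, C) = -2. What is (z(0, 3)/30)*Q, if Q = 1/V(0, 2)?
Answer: -⅒ ≈ -0.10000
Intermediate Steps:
Q = -½ (Q = 1/(-2) = -½ ≈ -0.50000)
(z(0, 3)/30)*Q = (6/30)*(-½) = (6*(1/30))*(-½) = (⅕)*(-½) = -⅒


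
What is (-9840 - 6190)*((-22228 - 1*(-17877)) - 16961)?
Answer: 341631360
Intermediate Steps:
(-9840 - 6190)*((-22228 - 1*(-17877)) - 16961) = -16030*((-22228 + 17877) - 16961) = -16030*(-4351 - 16961) = -16030*(-21312) = 341631360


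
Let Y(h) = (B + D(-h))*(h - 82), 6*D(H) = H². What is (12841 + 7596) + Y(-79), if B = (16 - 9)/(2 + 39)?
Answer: -36176101/246 ≈ -1.4706e+5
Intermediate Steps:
D(H) = H²/6
B = 7/41 ≈ 0.17073
Y(h) = (-82 + h)*(7/41 + h²/6) (Y(h) = (7/41 + (-h)²/6)*(h - 82) = (7/41 + h²/6)*(-82 + h) = (-82 + h)*(7/41 + h²/6))
(12841 + 7596) + Y(-79) = (12841 + 7596) + (-14 - 41/3*(-79)² + (⅙)*(-79)³ + (7/41)*(-79)) = 20437 + (-14 - 41/3*6241 + (⅙)*(-493039) - 553/41) = 20437 + (-14 - 255881/3 - 493039/6 - 553/41) = 20437 - 41203603/246 = -36176101/246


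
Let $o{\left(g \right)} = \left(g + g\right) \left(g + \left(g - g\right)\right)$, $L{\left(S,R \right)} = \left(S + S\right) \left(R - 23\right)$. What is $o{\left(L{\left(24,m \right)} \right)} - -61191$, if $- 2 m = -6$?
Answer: $1904391$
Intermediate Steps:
$m = 3$ ($m = \left(- \frac{1}{2}\right) \left(-6\right) = 3$)
$L{\left(S,R \right)} = 2 S \left(-23 + R\right)$
$o{\left(g \right)} = 2 g^{2}$ ($o{\left(g \right)} = 2 g \left(g + 0\right) = 2 g g = 2 g^{2}$)
$o{\left(L{\left(24,m \right)} \right)} - -61191 = 2 \left(2 \cdot 24 \left(-23 + 3\right)\right)^{2} - -61191 = 2 \left(2 \cdot 24 \left(-20\right)\right)^{2} + 61191 = 2 \left(-960\right)^{2} + 61191 = 2 \cdot 921600 + 61191 = 1843200 + 61191 = 1904391$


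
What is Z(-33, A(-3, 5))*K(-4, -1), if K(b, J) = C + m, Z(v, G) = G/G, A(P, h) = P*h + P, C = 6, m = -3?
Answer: 3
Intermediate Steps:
A(P, h) = P + P*h
Z(v, G) = 1
K(b, J) = 3 (K(b, J) = 6 - 3 = 3)
Z(-33, A(-3, 5))*K(-4, -1) = 1*3 = 3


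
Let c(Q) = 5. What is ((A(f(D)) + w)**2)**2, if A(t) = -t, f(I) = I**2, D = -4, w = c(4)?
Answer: 14641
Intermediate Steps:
w = 5
((A(f(D)) + w)**2)**2 = ((-1*(-4)**2 + 5)**2)**2 = ((-1*16 + 5)**2)**2 = ((-16 + 5)**2)**2 = ((-11)**2)**2 = 121**2 = 14641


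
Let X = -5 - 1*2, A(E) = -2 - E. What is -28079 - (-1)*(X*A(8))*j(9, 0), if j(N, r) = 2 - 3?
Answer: -28149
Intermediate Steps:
j(N, r) = -1
X = -7 (X = -5 - 2 = -7)
-28079 - (-1)*(X*A(8))*j(9, 0) = -28079 - (-1)*-7*(-2 - 1*8)*(-1) = -28079 - (-1)*-7*(-2 - 8)*(-1) = -28079 - (-1)*-7*(-10)*(-1) = -28079 - (-1)*70*(-1) = -28079 - (-1)*(-70) = -28079 - 1*70 = -28079 - 70 = -28149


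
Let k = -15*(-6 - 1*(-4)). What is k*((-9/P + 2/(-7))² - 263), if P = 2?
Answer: -705885/98 ≈ -7202.9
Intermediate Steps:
k = 30 (k = -15*(-6 + 4) = -15*(-2) = 30)
k*((-9/P + 2/(-7))² - 263) = 30*((-9/2 + 2/(-7))² - 263) = 30*((-9*½ + 2*(-⅐))² - 263) = 30*((-9/2 - 2/7)² - 263) = 30*((-67/14)² - 263) = 30*(4489/196 - 263) = 30*(-47059/196) = -705885/98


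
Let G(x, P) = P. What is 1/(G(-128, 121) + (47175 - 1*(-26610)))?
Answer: 1/73906 ≈ 1.3531e-5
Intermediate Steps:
1/(G(-128, 121) + (47175 - 1*(-26610))) = 1/(121 + (47175 - 1*(-26610))) = 1/(121 + (47175 + 26610)) = 1/(121 + 73785) = 1/73906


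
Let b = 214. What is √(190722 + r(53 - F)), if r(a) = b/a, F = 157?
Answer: √128926681/26 ≈ 436.71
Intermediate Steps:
r(a) = 214/a
√(190722 + r(53 - F)) = √(190722 + 214/(53 - 1*157)) = √(190722 + 214/(53 - 157)) = √(190722 + 214/(-104)) = √(190722 + 214*(-1/104)) = √(190722 - 107/52) = √(9917437/52) = √128926681/26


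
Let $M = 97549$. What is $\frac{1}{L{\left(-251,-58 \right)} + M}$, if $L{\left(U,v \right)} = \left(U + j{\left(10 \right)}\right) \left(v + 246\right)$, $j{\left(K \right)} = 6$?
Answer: $\frac{1}{51489} \approx 1.9422 \cdot 10^{-5}$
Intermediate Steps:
$L{\left(U,v \right)} = \left(6 + U\right) \left(246 + v\right)$ ($L{\left(U,v \right)} = \left(U + 6\right) \left(v + 246\right) = \left(6 + U\right) \left(246 + v\right)$)
$\frac{1}{L{\left(-251,-58 \right)} + M} = \frac{1}{\left(1476 + 6 \left(-58\right) + 246 \left(-251\right) - -14558\right) + 97549} = \frac{1}{\left(1476 - 348 - 61746 + 14558\right) + 97549} = \frac{1}{-46060 + 97549} = \frac{1}{51489}$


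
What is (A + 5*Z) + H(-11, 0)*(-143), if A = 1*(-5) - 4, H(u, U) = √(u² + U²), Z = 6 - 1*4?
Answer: -1572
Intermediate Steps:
Z = 2 (Z = 6 - 4 = 2)
H(u, U) = √(U² + u²)
A = -9 (A = -5 - 4 = -9)
(A + 5*Z) + H(-11, 0)*(-143) = (-9 + 5*2) + √(0² + (-11)²)*(-143) = (-9 + 10) + √(0 + 121)*(-143) = 1 + √121*(-143) = 1 + 11*(-143) = 1 - 1573 = -1572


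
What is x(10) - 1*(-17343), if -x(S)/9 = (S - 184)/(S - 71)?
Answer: 1056357/61 ≈ 17317.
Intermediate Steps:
x(S) = -9*(-184 + S)/(-71 + S) (x(S) = -9*(S - 184)/(S - 71) = -9*(-184 + S)/(-71 + S))
x(10) - 1*(-17343) = 9*(184 - 1*10)/(-71 + 10) - 1*(-17343) = 9*(184 - 10)/(-61) + 17343 = 9*(-1/61)*174 + 17343 = -1566/61 + 17343 = 1056357/61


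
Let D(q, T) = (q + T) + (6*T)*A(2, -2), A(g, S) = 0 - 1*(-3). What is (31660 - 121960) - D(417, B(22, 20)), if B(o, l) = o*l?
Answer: -99077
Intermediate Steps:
A(g, S) = 3 (A(g, S) = 0 + 3 = 3)
B(o, l) = l*o
D(q, T) = q + 19*T (D(q, T) = (q + T) + (6*T)*3 = (T + q) + 18*T = q + 19*T)
(31660 - 121960) - D(417, B(22, 20)) = (31660 - 121960) - (417 + 19*(20*22)) = -90300 - (417 + 19*440) = -90300 - (417 + 8360) = -90300 - 1*8777 = -90300 - 8777 = -99077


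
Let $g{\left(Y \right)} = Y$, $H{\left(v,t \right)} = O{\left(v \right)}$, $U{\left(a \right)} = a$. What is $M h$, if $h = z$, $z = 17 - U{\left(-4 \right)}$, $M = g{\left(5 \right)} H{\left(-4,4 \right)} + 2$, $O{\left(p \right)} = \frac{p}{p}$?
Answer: $147$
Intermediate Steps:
$O{\left(p \right)} = 1$
$H{\left(v,t \right)} = 1$
$M = 7$ ($M = 5 \cdot 1 + 2 = 5 + 2 = 7$)
$z = 21$ ($z = 17 - -4 = 17 + 4 = 21$)
$h = 21$
$M h = 7 \cdot 21 = 147$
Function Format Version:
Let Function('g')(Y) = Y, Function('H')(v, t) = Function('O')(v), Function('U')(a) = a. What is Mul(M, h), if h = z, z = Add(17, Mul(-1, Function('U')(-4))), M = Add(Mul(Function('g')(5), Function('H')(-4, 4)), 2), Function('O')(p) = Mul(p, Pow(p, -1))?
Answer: 147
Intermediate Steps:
Function('O')(p) = 1
Function('H')(v, t) = 1
M = 7 (M = Add(Mul(5, 1), 2) = Add(5, 2) = 7)
z = 21 (z = Add(17, Mul(-1, -4)) = Add(17, 4) = 21)
h = 21
Mul(M, h) = Mul(7, 21) = 147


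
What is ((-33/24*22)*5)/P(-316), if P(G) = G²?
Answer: -605/399424 ≈ -0.0015147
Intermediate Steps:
((-33/24*22)*5)/P(-316) = ((-33/24*22)*5)/((-316)²) = ((-33*1/24*22)*5)/99856 = (-11/8*22*5)*(1/99856) = -121/4*5*(1/99856) = -605/4*1/99856 = -605/399424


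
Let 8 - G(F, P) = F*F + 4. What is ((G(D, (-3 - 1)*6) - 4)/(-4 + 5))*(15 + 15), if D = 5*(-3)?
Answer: -6750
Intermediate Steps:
D = -15
G(F, P) = 4 - F**2 (G(F, P) = 8 - (F*F + 4) = 8 - (F**2 + 4) = 8 - (4 + F**2) = 8 + (-4 - F**2) = 4 - F**2)
((G(D, (-3 - 1)*6) - 4)/(-4 + 5))*(15 + 15) = (((4 - 1*(-15)**2) - 4)/(-4 + 5))*(15 + 15) = (((4 - 1*225) - 4)/1)*30 = (((4 - 225) - 4)*1)*30 = ((-221 - 4)*1)*30 = -225*1*30 = -225*30 = -6750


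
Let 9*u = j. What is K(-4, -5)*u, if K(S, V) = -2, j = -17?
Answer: 34/9 ≈ 3.7778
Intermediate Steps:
u = -17/9 (u = (1/9)*(-17) = -17/9 ≈ -1.8889)
K(-4, -5)*u = -2*(-17/9) = 34/9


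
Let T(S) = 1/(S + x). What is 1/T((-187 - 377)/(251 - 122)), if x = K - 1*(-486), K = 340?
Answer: 35330/43 ≈ 821.63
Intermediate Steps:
x = 826 (x = 340 - 1*(-486) = 340 + 486 = 826)
T(S) = 1/(826 + S) (T(S) = 1/(S + 826) = 1/(826 + S))
1/T((-187 - 377)/(251 - 122)) = 1/(1/(826 + (-187 - 377)/(251 - 122))) = 1/(1/(826 - 564/129)) = 1/(1/(826 - 564*1/129)) = 1/(1/(826 - 188/43)) = 1/(1/(35330/43)) = 1/(43/35330) = 35330/43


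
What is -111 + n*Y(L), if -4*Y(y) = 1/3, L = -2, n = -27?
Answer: -435/4 ≈ -108.75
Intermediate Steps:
Y(y) = -1/12 (Y(y) = -¼/3 = -¼*⅓ = -1/12)
-111 + n*Y(L) = -111 - 27*(-1/12) = -111 + 9/4 = -435/4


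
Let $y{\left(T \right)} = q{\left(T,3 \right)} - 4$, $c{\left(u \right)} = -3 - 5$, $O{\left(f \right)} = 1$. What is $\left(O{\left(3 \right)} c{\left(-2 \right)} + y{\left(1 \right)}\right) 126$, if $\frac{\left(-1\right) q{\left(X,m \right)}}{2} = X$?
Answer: $-1764$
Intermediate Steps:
$c{\left(u \right)} = -8$
$q{\left(X,m \right)} = - 2 X$
$y{\left(T \right)} = -4 - 2 T$ ($y{\left(T \right)} = - 2 T - 4 = -4 - 2 T$)
$\left(O{\left(3 \right)} c{\left(-2 \right)} + y{\left(1 \right)}\right) 126 = \left(1 \left(-8\right) - 6\right) 126 = \left(-8 - 6\right) 126 = \left(-14\right) 126 = -1764$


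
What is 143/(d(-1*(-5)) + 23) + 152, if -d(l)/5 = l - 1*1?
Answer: 599/3 ≈ 199.67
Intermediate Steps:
d(l) = 5 - 5*l (d(l) = -5*(l - 1*1) = -5*(l - 1) = -5*(-1 + l) = 5 - 5*l)
143/(d(-1*(-5)) + 23) + 152 = 143/((5 - (-5)*(-5)) + 23) + 152 = 143/((5 - 5*5) + 23) + 152 = 143/((5 - 25) + 23) + 152 = 143/(-20 + 23) + 152 = 143/3 + 152 = 599/3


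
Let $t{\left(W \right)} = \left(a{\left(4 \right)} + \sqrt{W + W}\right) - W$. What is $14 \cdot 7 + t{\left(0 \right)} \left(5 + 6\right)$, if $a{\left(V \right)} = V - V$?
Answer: $98$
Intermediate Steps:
$a{\left(V \right)} = 0$
$t{\left(W \right)} = - W + \sqrt{2} \sqrt{W}$ ($t{\left(W \right)} = \left(0 + \sqrt{W + W}\right) - W = \left(0 + \sqrt{2 W}\right) - W = \left(0 + \sqrt{2} \sqrt{W}\right) - W = \sqrt{2} \sqrt{W} - W = - W + \sqrt{2} \sqrt{W}$)
$14 \cdot 7 + t{\left(0 \right)} \left(5 + 6\right) = 14 \cdot 7 + \left(\left(-1\right) 0 + \sqrt{2} \sqrt{0}\right) \left(5 + 6\right) = 98 + \left(0 + \sqrt{2} \cdot 0\right) 11 = 98 + \left(0 + 0\right) 11 = 98 + 0 \cdot 11 = 98 + 0 = 98$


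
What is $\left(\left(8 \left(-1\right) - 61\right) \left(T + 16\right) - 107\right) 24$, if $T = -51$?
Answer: $55392$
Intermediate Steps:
$\left(\left(8 \left(-1\right) - 61\right) \left(T + 16\right) - 107\right) 24 = \left(\left(8 \left(-1\right) - 61\right) \left(-51 + 16\right) - 107\right) 24 = \left(\left(-8 - 61\right) \left(-35\right) - 107\right) 24 = \left(\left(-69\right) \left(-35\right) - 107\right) 24 = \left(2415 - 107\right) 24 = 2308 \cdot 24 = 55392$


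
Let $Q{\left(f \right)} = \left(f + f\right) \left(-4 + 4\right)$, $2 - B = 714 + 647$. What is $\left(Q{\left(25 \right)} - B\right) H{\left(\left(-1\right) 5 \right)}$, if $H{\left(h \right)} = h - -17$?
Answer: $16308$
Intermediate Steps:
$H{\left(h \right)} = 17 + h$ ($H{\left(h \right)} = h + 17 = 17 + h$)
$B = -1359$ ($B = 2 - \left(714 + 647\right) = 2 - 1361 = -1359$)
$Q{\left(f \right)} = 0$ ($Q{\left(f \right)} = 2 f 0 = 0$)
$\left(Q{\left(25 \right)} - B\right) H{\left(\left(-1\right) 5 \right)} = \left(0 - -1359\right) \left(17 - 5\right) = \left(0 + 1359\right) \left(17 - 5\right) = 1359 \cdot 12 = 16308$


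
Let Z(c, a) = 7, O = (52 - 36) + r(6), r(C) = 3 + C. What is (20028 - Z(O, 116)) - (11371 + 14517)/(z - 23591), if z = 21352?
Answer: 44852907/2239 ≈ 20033.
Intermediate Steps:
O = 25 (O = (52 - 36) + (3 + 6) = 16 + 9 = 25)
(20028 - Z(O, 116)) - (11371 + 14517)/(z - 23591) = (20028 - 1*7) - (11371 + 14517)/(21352 - 23591) = (20028 - 7) - 25888/(-2239) = 20021 - 25888*(-1)/2239 = 20021 - 1*(-25888/2239) = 20021 + 25888/2239 = 44852907/2239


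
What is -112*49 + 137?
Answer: -5351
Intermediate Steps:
-112*49 + 137 = -5488 + 137 = -5351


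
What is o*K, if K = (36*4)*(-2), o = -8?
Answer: 2304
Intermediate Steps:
K = -288 (K = 144*(-2) = -288)
o*K = -8*(-288) = 2304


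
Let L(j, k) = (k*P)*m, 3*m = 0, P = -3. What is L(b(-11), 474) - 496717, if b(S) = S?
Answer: -496717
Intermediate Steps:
m = 0 (m = (⅓)*0 = 0)
L(j, k) = 0 (L(j, k) = (k*(-3))*0 = -3*k*0 = 0)
L(b(-11), 474) - 496717 = 0 - 496717 = -496717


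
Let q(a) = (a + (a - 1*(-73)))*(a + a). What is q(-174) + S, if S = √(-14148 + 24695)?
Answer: 95700 + √10547 ≈ 95803.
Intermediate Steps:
S = √10547 ≈ 102.70
q(a) = 2*a*(73 + 2*a) (q(a) = (a + (a + 73))*(2*a) = (a + (73 + a))*(2*a) = (73 + 2*a)*(2*a) = 2*a*(73 + 2*a))
q(-174) + S = 2*(-174)*(73 + 2*(-174)) + √10547 = 2*(-174)*(73 - 348) + √10547 = 2*(-174)*(-275) + √10547 = 95700 + √10547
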